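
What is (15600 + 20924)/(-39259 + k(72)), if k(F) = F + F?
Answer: -36524/39115 ≈ -0.93376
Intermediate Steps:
k(F) = 2*F
(15600 + 20924)/(-39259 + k(72)) = (15600 + 20924)/(-39259 + 2*72) = 36524/(-39259 + 144) = 36524/(-39115) = 36524*(-1/39115) = -36524/39115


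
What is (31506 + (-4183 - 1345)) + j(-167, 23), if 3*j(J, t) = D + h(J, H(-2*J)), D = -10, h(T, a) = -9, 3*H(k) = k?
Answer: 77915/3 ≈ 25972.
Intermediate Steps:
H(k) = k/3
j(J, t) = -19/3 (j(J, t) = (-10 - 9)/3 = (1/3)*(-19) = -19/3)
(31506 + (-4183 - 1345)) + j(-167, 23) = (31506 + (-4183 - 1345)) - 19/3 = (31506 - 5528) - 19/3 = 25978 - 19/3 = 77915/3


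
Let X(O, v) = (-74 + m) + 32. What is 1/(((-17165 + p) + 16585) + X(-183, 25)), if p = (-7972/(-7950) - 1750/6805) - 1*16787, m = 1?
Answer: -5409975/94172811104 ≈ -5.7447e-5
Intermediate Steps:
X(O, v) = -41 (X(O, v) = (-74 + 1) + 32 = -73 + 32 = -41)
p = -90813216629/5409975 (p = (-7972*(-1/7950) - 1750*1/6805) - 16787 = (3986/3975 - 350/1361) - 16787 = 4033696/5409975 - 16787 = -90813216629/5409975 ≈ -16786.)
1/(((-17165 + p) + 16585) + X(-183, 25)) = 1/(((-17165 - 90813216629/5409975) + 16585) - 41) = 1/((-183675437504/5409975 + 16585) - 41) = 1/(-93951002129/5409975 - 41) = 1/(-94172811104/5409975) = -5409975/94172811104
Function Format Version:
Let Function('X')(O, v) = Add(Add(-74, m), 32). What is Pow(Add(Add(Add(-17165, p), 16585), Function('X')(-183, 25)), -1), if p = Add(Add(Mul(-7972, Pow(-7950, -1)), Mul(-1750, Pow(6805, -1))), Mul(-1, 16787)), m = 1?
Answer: Rational(-5409975, 94172811104) ≈ -5.7447e-5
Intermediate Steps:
Function('X')(O, v) = -41 (Function('X')(O, v) = Add(Add(-74, 1), 32) = Add(-73, 32) = -41)
p = Rational(-90813216629, 5409975) (p = Add(Add(Mul(-7972, Rational(-1, 7950)), Mul(-1750, Rational(1, 6805))), -16787) = Add(Add(Rational(3986, 3975), Rational(-350, 1361)), -16787) = Add(Rational(4033696, 5409975), -16787) = Rational(-90813216629, 5409975) ≈ -16786.)
Pow(Add(Add(Add(-17165, p), 16585), Function('X')(-183, 25)), -1) = Pow(Add(Add(Add(-17165, Rational(-90813216629, 5409975)), 16585), -41), -1) = Pow(Add(Add(Rational(-183675437504, 5409975), 16585), -41), -1) = Pow(Add(Rational(-93951002129, 5409975), -41), -1) = Pow(Rational(-94172811104, 5409975), -1) = Rational(-5409975, 94172811104)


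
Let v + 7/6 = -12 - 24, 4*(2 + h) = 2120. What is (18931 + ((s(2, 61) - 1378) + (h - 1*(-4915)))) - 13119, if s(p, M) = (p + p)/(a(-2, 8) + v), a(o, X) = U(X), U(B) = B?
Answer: 1728451/175 ≈ 9876.9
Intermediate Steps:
h = 528 (h = -2 + (1/4)*2120 = -2 + 530 = 528)
a(o, X) = X
v = -223/6 (v = -7/6 + (-12 - 24) = -7/6 - 36 = -223/6 ≈ -37.167)
s(p, M) = -12*p/175 (s(p, M) = (p + p)/(8 - 223/6) = (2*p)/(-175/6) = (2*p)*(-6/175) = -12*p/175)
(18931 + ((s(2, 61) - 1378) + (h - 1*(-4915)))) - 13119 = (18931 + ((-12/175*2 - 1378) + (528 - 1*(-4915)))) - 13119 = (18931 + ((-24/175 - 1378) + (528 + 4915))) - 13119 = (18931 + (-241174/175 + 5443)) - 13119 = (18931 + 711351/175) - 13119 = 4024276/175 - 13119 = 1728451/175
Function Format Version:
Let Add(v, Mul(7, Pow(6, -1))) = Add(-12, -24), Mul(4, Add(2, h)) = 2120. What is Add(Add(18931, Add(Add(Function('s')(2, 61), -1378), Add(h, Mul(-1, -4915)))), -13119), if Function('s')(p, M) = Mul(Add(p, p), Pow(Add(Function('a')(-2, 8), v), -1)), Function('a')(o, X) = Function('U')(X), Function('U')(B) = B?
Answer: Rational(1728451, 175) ≈ 9876.9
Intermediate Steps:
h = 528 (h = Add(-2, Mul(Rational(1, 4), 2120)) = Add(-2, 530) = 528)
Function('a')(o, X) = X
v = Rational(-223, 6) (v = Add(Rational(-7, 6), Add(-12, -24)) = Add(Rational(-7, 6), -36) = Rational(-223, 6) ≈ -37.167)
Function('s')(p, M) = Mul(Rational(-12, 175), p) (Function('s')(p, M) = Mul(Add(p, p), Pow(Add(8, Rational(-223, 6)), -1)) = Mul(Mul(2, p), Pow(Rational(-175, 6), -1)) = Mul(Mul(2, p), Rational(-6, 175)) = Mul(Rational(-12, 175), p))
Add(Add(18931, Add(Add(Function('s')(2, 61), -1378), Add(h, Mul(-1, -4915)))), -13119) = Add(Add(18931, Add(Add(Mul(Rational(-12, 175), 2), -1378), Add(528, Mul(-1, -4915)))), -13119) = Add(Add(18931, Add(Add(Rational(-24, 175), -1378), Add(528, 4915))), -13119) = Add(Add(18931, Add(Rational(-241174, 175), 5443)), -13119) = Add(Add(18931, Rational(711351, 175)), -13119) = Add(Rational(4024276, 175), -13119) = Rational(1728451, 175)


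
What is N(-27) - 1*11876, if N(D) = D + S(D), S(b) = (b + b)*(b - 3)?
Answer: -10283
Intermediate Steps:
S(b) = 2*b*(-3 + b) (S(b) = (2*b)*(-3 + b) = 2*b*(-3 + b))
N(D) = D + 2*D*(-3 + D)
N(-27) - 1*11876 = -27*(-5 + 2*(-27)) - 1*11876 = -27*(-5 - 54) - 11876 = -27*(-59) - 11876 = 1593 - 11876 = -10283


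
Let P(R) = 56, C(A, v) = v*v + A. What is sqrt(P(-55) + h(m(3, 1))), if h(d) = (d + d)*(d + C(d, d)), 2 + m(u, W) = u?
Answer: sqrt(62) ≈ 7.8740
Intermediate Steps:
C(A, v) = A + v**2 (C(A, v) = v**2 + A = A + v**2)
m(u, W) = -2 + u
h(d) = 2*d*(d**2 + 2*d) (h(d) = (d + d)*(d + (d + d**2)) = (2*d)*(d**2 + 2*d) = 2*d*(d**2 + 2*d))
sqrt(P(-55) + h(m(3, 1))) = sqrt(56 + 2*(-2 + 3)**2*(2 + (-2 + 3))) = sqrt(56 + 2*1**2*(2 + 1)) = sqrt(56 + 2*1*3) = sqrt(56 + 6) = sqrt(62)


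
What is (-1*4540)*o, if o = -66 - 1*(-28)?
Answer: 172520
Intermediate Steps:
o = -38 (o = -66 + 28 = -38)
(-1*4540)*o = -1*4540*(-38) = -4540*(-38) = 172520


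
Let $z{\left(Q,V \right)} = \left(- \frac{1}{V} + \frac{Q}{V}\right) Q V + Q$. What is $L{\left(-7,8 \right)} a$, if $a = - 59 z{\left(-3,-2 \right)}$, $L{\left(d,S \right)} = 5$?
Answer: $-2655$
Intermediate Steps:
$z{\left(Q,V \right)} = Q + Q V \left(- \frac{1}{V} + \frac{Q}{V}\right)$ ($z{\left(Q,V \right)} = Q \left(- \frac{1}{V} + \frac{Q}{V}\right) V + Q = Q V \left(- \frac{1}{V} + \frac{Q}{V}\right) + Q = Q + Q V \left(- \frac{1}{V} + \frac{Q}{V}\right)$)
$a = -531$ ($a = - 59 \left(-3\right)^{2} = \left(-59\right) 9 = -531$)
$L{\left(-7,8 \right)} a = 5 \left(-531\right) = -2655$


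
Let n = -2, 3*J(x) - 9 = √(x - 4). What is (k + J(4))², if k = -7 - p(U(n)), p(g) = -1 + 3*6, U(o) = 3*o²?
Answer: 441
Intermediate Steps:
J(x) = 3 + √(-4 + x)/3 (J(x) = 3 + √(x - 4)/3 = 3 + √(-4 + x)/3)
p(g) = 17 (p(g) = -1 + 18 = 17)
k = -24 (k = -7 - 1*17 = -7 - 17 = -24)
(k + J(4))² = (-24 + (3 + √(-4 + 4)/3))² = (-24 + (3 + √0/3))² = (-24 + (3 + (⅓)*0))² = (-24 + (3 + 0))² = (-24 + 3)² = (-21)² = 441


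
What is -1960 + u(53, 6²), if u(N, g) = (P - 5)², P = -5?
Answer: -1860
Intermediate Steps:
u(N, g) = 100 (u(N, g) = (-5 - 5)² = (-10)² = 100)
-1960 + u(53, 6²) = -1960 + 100 = -1860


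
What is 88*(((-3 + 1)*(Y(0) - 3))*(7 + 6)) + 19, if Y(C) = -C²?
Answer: 6883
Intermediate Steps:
88*(((-3 + 1)*(Y(0) - 3))*(7 + 6)) + 19 = 88*(((-3 + 1)*(-1*0² - 3))*(7 + 6)) + 19 = 88*(-2*(-1*0 - 3)*13) + 19 = 88*(-2*(0 - 3)*13) + 19 = 88*(-2*(-3)*13) + 19 = 88*(6*13) + 19 = 88*78 + 19 = 6864 + 19 = 6883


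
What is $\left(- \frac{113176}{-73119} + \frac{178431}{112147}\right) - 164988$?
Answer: $- \frac{1352888481381923}{8200076493} \approx -1.6498 \cdot 10^{5}$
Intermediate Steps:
$\left(- \frac{113176}{-73119} + \frac{178431}{112147}\right) - 164988 = \left(\left(-113176\right) \left(- \frac{1}{73119}\right) + 178431 \cdot \frac{1}{112147}\right) - 164988 = \left(\frac{113176}{73119} + \frac{178431}{112147}\right) - 164988 = \frac{25739045161}{8200076493} - 164988 = - \frac{1352888481381923}{8200076493}$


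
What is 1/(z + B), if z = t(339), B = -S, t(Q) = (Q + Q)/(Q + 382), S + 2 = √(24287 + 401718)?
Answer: -305704/44290074161 - 519841*√426005/221450370805 ≈ -0.0015391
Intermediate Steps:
S = -2 + √426005 (S = -2 + √(24287 + 401718) = -2 + √426005 ≈ 650.69)
t(Q) = 2*Q/(382 + Q) (t(Q) = (2*Q)/(382 + Q) = 2*Q/(382 + Q))
B = 2 - √426005 (B = -(-2 + √426005) = 2 - √426005 ≈ -650.69)
z = 678/721 (z = 2*339/(382 + 339) = 2*339/721 = 2*339*(1/721) = 678/721 ≈ 0.94036)
1/(z + B) = 1/(678/721 + (2 - √426005)) = 1/(2120/721 - √426005)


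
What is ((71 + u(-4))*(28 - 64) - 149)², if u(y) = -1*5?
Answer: 6375625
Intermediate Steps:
u(y) = -5
((71 + u(-4))*(28 - 64) - 149)² = ((71 - 5)*(28 - 64) - 149)² = (66*(-36) - 149)² = (-2376 - 149)² = (-2525)² = 6375625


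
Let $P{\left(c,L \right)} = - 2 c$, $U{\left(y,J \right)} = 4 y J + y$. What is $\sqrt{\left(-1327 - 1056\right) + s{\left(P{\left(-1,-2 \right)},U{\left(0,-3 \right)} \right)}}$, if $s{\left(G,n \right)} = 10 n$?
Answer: $i \sqrt{2383} \approx 48.816 i$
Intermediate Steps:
$U{\left(y,J \right)} = y + 4 J y$ ($U{\left(y,J \right)} = 4 J y + y = y + 4 J y$)
$\sqrt{\left(-1327 - 1056\right) + s{\left(P{\left(-1,-2 \right)},U{\left(0,-3 \right)} \right)}} = \sqrt{\left(-1327 - 1056\right) + 10 \cdot 0 \left(1 + 4 \left(-3\right)\right)} = \sqrt{-2383 + 10 \cdot 0 \left(1 - 12\right)} = \sqrt{-2383 + 10 \cdot 0 \left(-11\right)} = \sqrt{-2383 + 10 \cdot 0} = \sqrt{-2383 + 0} = \sqrt{-2383} = i \sqrt{2383}$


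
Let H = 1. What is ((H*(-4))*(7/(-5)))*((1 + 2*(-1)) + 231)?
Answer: 1288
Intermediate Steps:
((H*(-4))*(7/(-5)))*((1 + 2*(-1)) + 231) = ((1*(-4))*(7/(-5)))*((1 + 2*(-1)) + 231) = (-28*(-1)/5)*((1 - 2) + 231) = (-4*(-7/5))*(-1 + 231) = (28/5)*230 = 1288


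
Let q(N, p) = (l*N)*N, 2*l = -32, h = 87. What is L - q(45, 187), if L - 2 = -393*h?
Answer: -1789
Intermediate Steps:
l = -16 (l = (½)*(-32) = -16)
L = -34189 (L = 2 - 393*87 = 2 - 34191 = -34189)
q(N, p) = -16*N² (q(N, p) = (-16*N)*N = -16*N²)
L - q(45, 187) = -34189 - (-16)*45² = -34189 - (-16)*2025 = -34189 - 1*(-32400) = -34189 + 32400 = -1789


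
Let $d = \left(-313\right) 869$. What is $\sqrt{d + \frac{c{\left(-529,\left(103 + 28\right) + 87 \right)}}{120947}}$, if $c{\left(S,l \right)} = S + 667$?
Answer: $\frac{i \sqrt{3978820190826887}}{120947} \approx 521.53 i$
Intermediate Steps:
$c{\left(S,l \right)} = 667 + S$
$d = -271997$
$\sqrt{d + \frac{c{\left(-529,\left(103 + 28\right) + 87 \right)}}{120947}} = \sqrt{-271997 + \frac{667 - 529}{120947}} = \sqrt{-271997 + 138 \cdot \frac{1}{120947}} = \sqrt{-271997 + \frac{138}{120947}} = \sqrt{- \frac{32897221021}{120947}} = \frac{i \sqrt{3978820190826887}}{120947}$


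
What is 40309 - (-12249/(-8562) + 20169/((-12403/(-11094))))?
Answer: 788217425965/35398162 ≈ 22267.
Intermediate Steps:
40309 - (-12249/(-8562) + 20169/((-12403/(-11094)))) = 40309 - (-12249*(-1/8562) + 20169/((-12403*(-1/11094)))) = 40309 - (4083/2854 + 20169/(12403/11094)) = 40309 - (4083/2854 + 20169*(11094/12403)) = 40309 - (4083/2854 + 223754886/12403) = 40309 - 1*638647086093/35398162 = 40309 - 638647086093/35398162 = 788217425965/35398162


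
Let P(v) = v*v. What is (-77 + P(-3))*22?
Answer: -1496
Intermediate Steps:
P(v) = v**2
(-77 + P(-3))*22 = (-77 + (-3)**2)*22 = (-77 + 9)*22 = -68*22 = -1496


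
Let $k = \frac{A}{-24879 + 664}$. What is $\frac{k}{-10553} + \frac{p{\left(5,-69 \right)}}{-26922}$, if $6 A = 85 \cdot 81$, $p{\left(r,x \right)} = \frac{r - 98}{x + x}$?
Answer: $- \frac{1300137995}{63292982171748} \approx -2.0542 \cdot 10^{-5}$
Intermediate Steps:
$p{\left(r,x \right)} = \frac{-98 + r}{2 x}$
$A = \frac{2295}{2}$ ($A = \frac{85 \cdot 81}{6} = \frac{1}{6} \cdot 6885 = \frac{2295}{2} \approx 1147.5$)
$k = - \frac{459}{9686}$ ($k = \frac{2295}{2 \left(-24879 + 664\right)} = \frac{2295}{2 \left(-24215\right)} = \frac{2295}{2} \left(- \frac{1}{24215}\right) = - \frac{459}{9686} \approx -0.047388$)
$\frac{k}{-10553} + \frac{p{\left(5,-69 \right)}}{-26922} = - \frac{459}{9686 \left(-10553\right)} + \frac{\frac{1}{2} \frac{1}{-69} \left(-98 + 5\right)}{-26922} = \left(- \frac{459}{9686}\right) \left(- \frac{1}{10553}\right) + \frac{1}{2} \left(- \frac{1}{69}\right) \left(-93\right) \left(- \frac{1}{26922}\right) = \frac{459}{102216358} + \frac{31}{46} \left(- \frac{1}{26922}\right) = \frac{459}{102216358} - \frac{31}{1238412} = - \frac{1300137995}{63292982171748}$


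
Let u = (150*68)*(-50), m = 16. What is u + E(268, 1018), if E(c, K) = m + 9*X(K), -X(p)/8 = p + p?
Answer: -656576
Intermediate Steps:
X(p) = -16*p (X(p) = -8*(p + p) = -16*p)
u = -510000 (u = 10200*(-50) = -510000)
E(c, K) = 16 - 144*K (E(c, K) = 16 + 9*(-16*K) = 16 - 144*K)
u + E(268, 1018) = -510000 + (16 - 144*1018) = -510000 + (16 - 146592) = -510000 - 146576 = -656576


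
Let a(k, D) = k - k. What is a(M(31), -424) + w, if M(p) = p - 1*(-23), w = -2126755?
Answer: -2126755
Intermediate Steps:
M(p) = 23 + p (M(p) = p + 23 = 23 + p)
a(k, D) = 0
a(M(31), -424) + w = 0 - 2126755 = -2126755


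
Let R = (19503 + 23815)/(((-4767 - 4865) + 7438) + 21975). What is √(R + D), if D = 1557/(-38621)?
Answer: 7*√25603414097931989/763962001 ≈ 1.4661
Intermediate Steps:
R = 43318/19781 (R = 43318/((-9632 + 7438) + 21975) = 43318/(-2194 + 21975) = 43318/19781 ≈ 2.1899)
D = -1557/38621 (D = 1557*(-1/38621) = -1557/38621 ≈ -0.040315)
√(R + D) = √(43318/19781 - 1557/38621) = √(1642185461/763962001) = 7*√25603414097931989/763962001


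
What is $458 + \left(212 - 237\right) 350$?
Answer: $-8292$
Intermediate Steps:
$458 + \left(212 - 237\right) 350 = 458 - 8750 = -8292$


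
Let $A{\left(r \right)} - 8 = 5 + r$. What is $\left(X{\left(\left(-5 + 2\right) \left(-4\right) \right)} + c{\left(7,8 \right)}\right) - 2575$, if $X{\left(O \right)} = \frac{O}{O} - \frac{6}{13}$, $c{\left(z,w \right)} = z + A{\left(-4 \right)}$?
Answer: $- \frac{33260}{13} \approx -2558.5$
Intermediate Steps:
$A{\left(r \right)} = 13 + r$ ($A{\left(r \right)} = 8 + \left(5 + r\right) = 13 + r$)
$c{\left(z,w \right)} = 9 + z$ ($c{\left(z,w \right)} = z + \left(13 - 4\right) = z + 9 = 9 + z$)
$X{\left(O \right)} = \frac{7}{13}$ ($X{\left(O \right)} = 1 - \frac{6}{13} = \frac{7}{13}$)
$\left(X{\left(\left(-5 + 2\right) \left(-4\right) \right)} + c{\left(7,8 \right)}\right) - 2575 = \left(\frac{7}{13} + \left(9 + 7\right)\right) - 2575 = \left(\frac{7}{13} + 16\right) - 2575 = \frac{215}{13} - 2575 = - \frac{33260}{13}$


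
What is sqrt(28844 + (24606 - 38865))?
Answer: sqrt(14585) ≈ 120.77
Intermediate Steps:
sqrt(28844 + (24606 - 38865)) = sqrt(28844 - 14259) = sqrt(14585)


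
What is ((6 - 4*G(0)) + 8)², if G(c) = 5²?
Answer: 7396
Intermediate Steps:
G(c) = 25
((6 - 4*G(0)) + 8)² = ((6 - 4*25) + 8)² = ((6 - 100) + 8)² = (-94 + 8)² = (-86)² = 7396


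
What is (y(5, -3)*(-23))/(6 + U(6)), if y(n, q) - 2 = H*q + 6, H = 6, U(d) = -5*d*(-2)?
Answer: 115/33 ≈ 3.4848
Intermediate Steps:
U(d) = 10*d
y(n, q) = 8 + 6*q (y(n, q) = 2 + (6*q + 6) = 2 + (6 + 6*q) = 8 + 6*q)
(y(5, -3)*(-23))/(6 + U(6)) = ((8 + 6*(-3))*(-23))/(6 + 10*6) = ((8 - 18)*(-23))/(6 + 60) = -10*(-23)/66 = 230*(1/66) = 115/33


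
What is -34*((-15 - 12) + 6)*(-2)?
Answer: -1428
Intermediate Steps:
-34*((-15 - 12) + 6)*(-2) = -34*(-27 + 6)*(-2) = -34*(-21)*(-2) = 714*(-2) = -1428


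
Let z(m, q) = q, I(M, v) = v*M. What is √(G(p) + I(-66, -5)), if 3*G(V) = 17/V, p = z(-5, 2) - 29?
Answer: √26713/9 ≈ 18.160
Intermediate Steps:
I(M, v) = M*v
p = -27 (p = 2 - 29 = -27)
G(V) = 17/(3*V) (G(V) = (17/V)/3 = 17/(3*V))
√(G(p) + I(-66, -5)) = √((17/3)/(-27) - 66*(-5)) = √((17/3)*(-1/27) + 330) = √(-17/81 + 330) = √(26713/81) = √26713/9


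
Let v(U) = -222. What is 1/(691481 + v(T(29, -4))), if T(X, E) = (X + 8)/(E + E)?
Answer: 1/691259 ≈ 1.4466e-6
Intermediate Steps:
T(X, E) = (8 + X)/(2*E) (T(X, E) = (8 + X)/((2*E)) = (8 + X)*(1/(2*E)) = (8 + X)/(2*E))
1/(691481 + v(T(29, -4))) = 1/(691481 - 222) = 1/691259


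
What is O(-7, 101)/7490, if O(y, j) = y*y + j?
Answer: 15/749 ≈ 0.020027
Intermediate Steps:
O(y, j) = j + y**2 (O(y, j) = y**2 + j = j + y**2)
O(-7, 101)/7490 = (101 + (-7)**2)/7490 = (101 + 49)*(1/7490) = 150*(1/7490) = 15/749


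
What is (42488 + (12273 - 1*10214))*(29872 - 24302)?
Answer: 248126790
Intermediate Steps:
(42488 + (12273 - 1*10214))*(29872 - 24302) = (42488 + (12273 - 10214))*5570 = (42488 + 2059)*5570 = 44547*5570 = 248126790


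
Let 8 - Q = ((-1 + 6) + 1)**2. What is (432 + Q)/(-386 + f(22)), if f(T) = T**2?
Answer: 202/49 ≈ 4.1225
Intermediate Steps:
Q = -28 (Q = 8 - ((-1 + 6) + 1)**2 = 8 - (5 + 1)**2 = 8 - 1*6**2 = 8 - 1*36 = 8 - 36 = -28)
(432 + Q)/(-386 + f(22)) = (432 - 28)/(-386 + 22**2) = 404/(-386 + 484) = 404/98 = 404*(1/98) = 202/49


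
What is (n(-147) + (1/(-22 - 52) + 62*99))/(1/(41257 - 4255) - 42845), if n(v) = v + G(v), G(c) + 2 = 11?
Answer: -8214425499/58657975493 ≈ -0.14004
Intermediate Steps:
G(c) = 9 (G(c) = -2 + 11 = 9)
n(v) = 9 + v (n(v) = v + 9 = 9 + v)
(n(-147) + (1/(-22 - 52) + 62*99))/(1/(41257 - 4255) - 42845) = ((9 - 147) + (1/(-22 - 52) + 62*99))/(1/(41257 - 4255) - 42845) = (-138 + (1/(-74) + 6138))/(1/37002 - 42845) = (-138 + (-1/74 + 6138))/(1/37002 - 42845) = (-138 + 454211/74)/(-1585350689/37002) = (443999/74)*(-37002/1585350689) = -8214425499/58657975493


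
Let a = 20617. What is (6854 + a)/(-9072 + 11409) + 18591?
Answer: 14491546/779 ≈ 18603.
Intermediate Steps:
(6854 + a)/(-9072 + 11409) + 18591 = (6854 + 20617)/(-9072 + 11409) + 18591 = 27471/2337 + 18591 = 27471*(1/2337) + 18591 = 9157/779 + 18591 = 14491546/779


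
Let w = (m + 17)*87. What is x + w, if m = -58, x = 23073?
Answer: 19506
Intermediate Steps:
w = -3567 (w = (-58 + 17)*87 = -41*87 = -3567)
x + w = 23073 - 3567 = 19506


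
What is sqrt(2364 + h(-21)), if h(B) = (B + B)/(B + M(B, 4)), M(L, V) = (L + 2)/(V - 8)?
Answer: 6*sqrt(277745)/65 ≈ 48.648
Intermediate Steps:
M(L, V) = (2 + L)/(-8 + V)
h(B) = 2*B/(-1/2 + 3*B/4) (h(B) = (B + B)/(B + (2 + B)/(-8 + 4)) = (2*B)/(B + (2 + B)/(-4)) = (2*B)/(B - (2 + B)/4) = (2*B)/(B + (-1/2 - B/4)) = (2*B)/(-1/2 + 3*B/4) = 2*B/(-1/2 + 3*B/4))
sqrt(2364 + h(-21)) = sqrt(2364 + 8*(-21)/(-2 + 3*(-21))) = sqrt(2364 + 8*(-21)/(-2 - 63)) = sqrt(2364 + 8*(-21)/(-65)) = sqrt(2364 + 8*(-21)*(-1/65)) = sqrt(2364 + 168/65) = sqrt(153828/65) = 6*sqrt(277745)/65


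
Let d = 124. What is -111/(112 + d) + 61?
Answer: 14285/236 ≈ 60.530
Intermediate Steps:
-111/(112 + d) + 61 = -111/(112 + 124) + 61 = -111/236 + 61 = 14285/236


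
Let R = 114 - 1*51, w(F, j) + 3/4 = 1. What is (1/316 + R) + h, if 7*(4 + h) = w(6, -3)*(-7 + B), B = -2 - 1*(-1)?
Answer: 129883/2212 ≈ 58.717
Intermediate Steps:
w(F, j) = ¼ (w(F, j) = -¾ + 1 = ¼)
R = 63 (R = 114 - 51 = 63)
B = -1 (B = -2 + 1 = -1)
h = -30/7 (h = -4 + ((-7 - 1)/4)/7 = -4 + ((¼)*(-8))/7 = -4 + (⅐)*(-2) = -4 - 2/7 = -30/7 ≈ -4.2857)
(1/316 + R) + h = (1/316 + 63) - 30/7 = 19909/316 - 30/7 = 129883/2212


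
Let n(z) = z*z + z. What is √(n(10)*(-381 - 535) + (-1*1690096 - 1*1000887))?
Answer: I*√2791743 ≈ 1670.9*I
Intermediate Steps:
n(z) = z + z² (n(z) = z² + z = z + z²)
√(n(10)*(-381 - 535) + (-1*1690096 - 1*1000887)) = √((10*(1 + 10))*(-381 - 535) + (-1*1690096 - 1*1000887)) = √((10*11)*(-916) + (-1690096 - 1000887)) = √(110*(-916) - 2690983) = √(-100760 - 2690983) = √(-2791743) = I*√2791743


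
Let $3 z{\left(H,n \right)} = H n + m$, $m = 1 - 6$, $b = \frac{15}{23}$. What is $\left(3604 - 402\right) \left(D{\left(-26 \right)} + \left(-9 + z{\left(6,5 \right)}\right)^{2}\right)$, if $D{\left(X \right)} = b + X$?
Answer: $- \frac{16506310}{207} \approx -79741.0$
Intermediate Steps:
$b = \frac{15}{23}$ ($b = 15 \cdot \frac{1}{23} = \frac{15}{23} \approx 0.65217$)
$m = -5$ ($m = 1 - 6 = -5$)
$z{\left(H,n \right)} = - \frac{5}{3} + \frac{H n}{3}$ ($z{\left(H,n \right)} = \frac{H n - 5}{3} = \frac{-5 + H n}{3} = - \frac{5}{3} + \frac{H n}{3}$)
$D{\left(X \right)} = \frac{15}{23} + X$
$\left(3604 - 402\right) \left(D{\left(-26 \right)} + \left(-9 + z{\left(6,5 \right)}\right)^{2}\right) = \left(3604 - 402\right) \left(\left(\frac{15}{23} - 26\right) + \left(-9 - \left(\frac{5}{3} - 10\right)\right)^{2}\right) = 3202 \left(- \frac{583}{23} + \left(-9 + \left(- \frac{5}{3} + 10\right)\right)^{2}\right) = 3202 \left(- \frac{583}{23} + \left(-9 + \frac{25}{3}\right)^{2}\right) = 3202 \left(- \frac{583}{23} + \left(- \frac{2}{3}\right)^{2}\right) = 3202 \left(- \frac{583}{23} + \frac{4}{9}\right) = 3202 \left(- \frac{5155}{207}\right) = - \frac{16506310}{207}$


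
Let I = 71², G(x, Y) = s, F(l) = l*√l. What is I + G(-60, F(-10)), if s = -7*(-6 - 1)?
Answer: 5090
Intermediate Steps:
s = 49 (s = -7*(-7) = 49)
F(l) = l^(3/2)
G(x, Y) = 49
I = 5041
I + G(-60, F(-10)) = 5041 + 49 = 5090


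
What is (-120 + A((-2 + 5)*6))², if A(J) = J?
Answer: 10404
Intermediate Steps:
(-120 + A((-2 + 5)*6))² = (-120 + (-2 + 5)*6)² = (-120 + 3*6)² = (-120 + 18)² = (-102)² = 10404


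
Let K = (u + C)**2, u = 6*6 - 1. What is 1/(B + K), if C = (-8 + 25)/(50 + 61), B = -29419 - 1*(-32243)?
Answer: 12321/50020108 ≈ 0.00024632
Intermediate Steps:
B = 2824 (B = -29419 + 32243 = 2824)
u = 35 (u = 36 - 1 = 35)
C = 17/111 ≈ 0.15315
K = 15225604/12321 (K = (35 + 17/111)**2 = (3902/111)**2 = 15225604/12321 ≈ 1235.7)
1/(B + K) = 1/(2824 + 15225604/12321) = 1/(50020108/12321) = 12321/50020108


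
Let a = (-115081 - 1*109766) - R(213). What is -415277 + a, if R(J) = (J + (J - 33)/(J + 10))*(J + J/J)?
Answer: -152950958/223 ≈ -6.8588e+5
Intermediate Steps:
R(J) = (1 + J)*(J + (-33 + J)/(10 + J)) (R(J) = (J + (-33 + J)/(10 + J))*(J + 1) = (J + (-33 + J)/(10 + J))*(1 + J) = (1 + J)*(J + (-33 + J)/(10 + J)))
a = -60344187/223 (a = (-115081 - 1*109766) - (-33 + 213³ - 22*213 + 12*213²)/(10 + 213) = (-115081 - 109766) - (-33 + 9663597 - 4686 + 12*45369)/223 = -224847 - (-33 + 9663597 - 4686 + 544428)/223 = -224847 - 10203306/223 = -60344187/223 ≈ -2.7060e+5)
-415277 + a = -415277 - 60344187/223 = -152950958/223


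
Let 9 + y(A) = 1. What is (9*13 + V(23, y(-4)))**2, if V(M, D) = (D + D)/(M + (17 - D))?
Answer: 122500/9 ≈ 13611.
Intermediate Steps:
y(A) = -8 (y(A) = -9 + 1 = -8)
V(M, D) = 2*D/(17 + M - D) (V(M, D) = (2*D)/(17 + M - D) = 2*D/(17 + M - D))
(9*13 + V(23, y(-4)))**2 = (9*13 + 2*(-8)/(17 + 23 - 1*(-8)))**2 = (117 + 2*(-8)/(17 + 23 + 8))**2 = (117 + 2*(-8)/48)**2 = (117 + 2*(-8)*(1/48))**2 = (117 - 1/3)**2 = (350/3)**2 = 122500/9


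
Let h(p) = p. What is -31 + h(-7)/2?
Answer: -69/2 ≈ -34.500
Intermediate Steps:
-31 + h(-7)/2 = -31 - 7/2 = -69/2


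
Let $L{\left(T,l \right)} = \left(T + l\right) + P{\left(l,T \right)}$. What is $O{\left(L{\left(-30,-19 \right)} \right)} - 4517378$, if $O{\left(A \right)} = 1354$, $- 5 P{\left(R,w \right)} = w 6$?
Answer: $-4516024$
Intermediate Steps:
$P{\left(R,w \right)} = - \frac{6 w}{5}$ ($P{\left(R,w \right)} = - \frac{w 6}{5} = - \frac{6 w}{5}$)
$L{\left(T,l \right)} = l - \frac{T}{5}$ ($L{\left(T,l \right)} = \left(T + l\right) - \frac{6 T}{5} = l - \frac{T}{5}$)
$O{\left(L{\left(-30,-19 \right)} \right)} - 4517378 = 1354 - 4517378 = -4516024$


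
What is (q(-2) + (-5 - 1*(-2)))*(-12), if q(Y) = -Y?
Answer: 12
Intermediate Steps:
(q(-2) + (-5 - 1*(-2)))*(-12) = (-1*(-2) + (-5 - 1*(-2)))*(-12) = (2 + (-5 + 2))*(-12) = (2 - 3)*(-12) = -1*(-12) = 12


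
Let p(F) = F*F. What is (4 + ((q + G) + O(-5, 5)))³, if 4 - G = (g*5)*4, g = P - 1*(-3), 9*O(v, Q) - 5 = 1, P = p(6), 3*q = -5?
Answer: -461889917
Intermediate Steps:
q = -5/3 (q = (⅓)*(-5) = -5/3 ≈ -1.6667)
p(F) = F²
P = 36 (P = 6² = 36)
O(v, Q) = ⅔ (O(v, Q) = 5/9 + (⅑)*1 = 5/9 + ⅑ = ⅔)
g = 39 (g = 36 - 1*(-3) = 36 + 3 = 39)
G = -776 (G = 4 - 39*5*4 = 4 - 195*4 = 4 - 1*780 = 4 - 780 = -776)
(4 + ((q + G) + O(-5, 5)))³ = (4 + ((-5/3 - 776) + ⅔))³ = (4 + (-2333/3 + ⅔))³ = (4 - 777)³ = (-773)³ = -461889917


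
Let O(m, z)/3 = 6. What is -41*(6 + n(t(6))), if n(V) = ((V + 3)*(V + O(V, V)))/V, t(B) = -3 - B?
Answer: -492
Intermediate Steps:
O(m, z) = 18 (O(m, z) = 3*6 = 18)
n(V) = (3 + V)*(18 + V)/V (n(V) = ((V + 3)*(V + 18))/V = ((3 + V)*(18 + V))/V = (3 + V)*(18 + V)/V)
-41*(6 + n(t(6))) = -41*(6 + (21 + (-3 - 1*6) + 54/(-3 - 1*6))) = -41*(6 + (21 + (-3 - 6) + 54/(-3 - 6))) = -41*(6 + (21 - 9 + 54/(-9))) = -41*(6 + (21 - 9 + 54*(-⅑))) = -41*(6 + (21 - 9 - 6)) = -41*(6 + 6) = -41*12 = -492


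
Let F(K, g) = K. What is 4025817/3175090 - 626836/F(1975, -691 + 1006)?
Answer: -396461945333/1254160550 ≈ -316.12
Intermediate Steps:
4025817/3175090 - 626836/F(1975, -691 + 1006) = 4025817/3175090 - 626836/1975 = -396461945333/1254160550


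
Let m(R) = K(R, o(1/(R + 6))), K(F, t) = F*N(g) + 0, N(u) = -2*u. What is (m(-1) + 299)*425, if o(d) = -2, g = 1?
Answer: 127925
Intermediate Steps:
K(F, t) = -2*F (K(F, t) = F*(-2*1) + 0 = F*(-2) + 0 = -2*F + 0 = -2*F)
m(R) = -2*R
(m(-1) + 299)*425 = (-2*(-1) + 299)*425 = (2 + 299)*425 = 301*425 = 127925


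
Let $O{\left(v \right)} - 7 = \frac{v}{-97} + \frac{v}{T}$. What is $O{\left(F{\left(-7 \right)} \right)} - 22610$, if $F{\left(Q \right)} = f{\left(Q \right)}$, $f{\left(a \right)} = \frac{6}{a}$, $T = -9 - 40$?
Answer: $- \frac{752023537}{33271} \approx -22603.0$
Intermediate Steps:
$T = -49$ ($T = -9 - 40 = -49$)
$F{\left(Q \right)} = \frac{6}{Q}$
$O{\left(v \right)} = 7 - \frac{146 v}{4753}$ ($O{\left(v \right)} = 7 + \left(\frac{v}{-97} + \frac{v}{-49}\right) = 7 + \left(v \left(- \frac{1}{97}\right) + v \left(- \frac{1}{49}\right)\right) = 7 - \frac{146 v}{4753}$)
$O{\left(F{\left(-7 \right)} \right)} - 22610 = \left(7 - \frac{146 \frac{6}{-7}}{4753}\right) - 22610 = \left(7 - \frac{146 \cdot 6 \left(- \frac{1}{7}\right)}{4753}\right) - 22610 = \left(7 - - \frac{876}{33271}\right) - 22610 = \left(7 + \frac{876}{33271}\right) - 22610 = \frac{233773}{33271} - 22610 = - \frac{752023537}{33271}$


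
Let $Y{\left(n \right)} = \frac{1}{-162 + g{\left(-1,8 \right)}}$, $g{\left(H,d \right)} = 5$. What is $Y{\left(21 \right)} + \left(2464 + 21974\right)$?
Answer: $\frac{3836765}{157} \approx 24438.0$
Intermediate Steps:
$Y{\left(n \right)} = - \frac{1}{157}$ ($Y{\left(n \right)} = \frac{1}{-162 + 5} = \frac{1}{-157} = - \frac{1}{157}$)
$Y{\left(21 \right)} + \left(2464 + 21974\right) = - \frac{1}{157} + \left(2464 + 21974\right) = - \frac{1}{157} + 24438 = \frac{3836765}{157}$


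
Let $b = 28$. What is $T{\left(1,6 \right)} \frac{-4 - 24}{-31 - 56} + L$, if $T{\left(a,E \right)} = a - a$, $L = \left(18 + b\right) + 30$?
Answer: $76$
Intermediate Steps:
$L = 76$ ($L = \left(18 + 28\right) + 30 = 46 + 30 = 76$)
$T{\left(a,E \right)} = 0$
$T{\left(1,6 \right)} \frac{-4 - 24}{-31 - 56} + L = 0 \frac{-4 - 24}{-31 - 56} + 76 = 0 \left(- \frac{28}{-87}\right) + 76 = 0 \left(\left(-28\right) \left(- \frac{1}{87}\right)\right) + 76 = 0 \cdot \frac{28}{87} + 76 = 0 + 76 = 76$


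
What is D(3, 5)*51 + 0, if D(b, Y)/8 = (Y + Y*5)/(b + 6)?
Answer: 1360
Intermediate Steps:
D(b, Y) = 48*Y/(6 + b) (D(b, Y) = 8*((Y + Y*5)/(b + 6)) = 8*((Y + 5*Y)/(6 + b)) = 8*((6*Y)/(6 + b)) = 8*(6*Y/(6 + b)) = 48*Y/(6 + b))
D(3, 5)*51 + 0 = (48*5/(6 + 3))*51 + 0 = (48*5/9)*51 + 0 = (48*5*(⅑))*51 + 0 = (80/3)*51 + 0 = 1360 + 0 = 1360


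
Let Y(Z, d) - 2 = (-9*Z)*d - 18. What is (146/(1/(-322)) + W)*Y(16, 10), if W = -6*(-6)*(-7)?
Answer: 68816384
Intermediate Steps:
Y(Z, d) = -16 - 9*Z*d (Y(Z, d) = 2 + ((-9*Z)*d - 18) = 2 + (-9*Z*d - 18) = 2 + (-18 - 9*Z*d) = -16 - 9*Z*d)
W = -252 (W = 36*(-7) = -252)
(146/(1/(-322)) + W)*Y(16, 10) = (146/(1/(-322)) - 252)*(-16 - 9*16*10) = (146/(-1/322) - 252)*(-16 - 1440) = (146*(-322) - 252)*(-1456) = (-47012 - 252)*(-1456) = -47264*(-1456) = 68816384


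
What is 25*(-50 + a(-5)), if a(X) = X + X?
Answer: -1500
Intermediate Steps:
a(X) = 2*X
25*(-50 + a(-5)) = 25*(-50 + 2*(-5)) = 25*(-50 - 10) = 25*(-60) = -1500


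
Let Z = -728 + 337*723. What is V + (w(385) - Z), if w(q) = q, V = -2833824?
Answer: -3076362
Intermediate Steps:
Z = 242923 (Z = -728 + 243651 = 242923)
V + (w(385) - Z) = -2833824 + (385 - 1*242923) = -2833824 + (385 - 242923) = -2833824 - 242538 = -3076362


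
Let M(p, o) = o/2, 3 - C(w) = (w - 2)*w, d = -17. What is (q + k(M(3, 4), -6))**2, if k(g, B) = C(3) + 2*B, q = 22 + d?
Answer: 49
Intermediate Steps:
C(w) = 3 - w*(-2 + w) (C(w) = 3 - (w - 2)*w = 3 - (-2 + w)*w = 3 - w*(-2 + w))
q = 5 (q = 22 - 17 = 5)
M(p, o) = o/2 (M(p, o) = o*(1/2) = o/2)
k(g, B) = 2*B (k(g, B) = (3 - 1*3**2 + 2*3) + 2*B = (3 - 1*9 + 6) + 2*B = (3 - 9 + 6) + 2*B = 0 + 2*B = 2*B)
(q + k(M(3, 4), -6))**2 = (5 + 2*(-6))**2 = (5 - 12)**2 = (-7)**2 = 49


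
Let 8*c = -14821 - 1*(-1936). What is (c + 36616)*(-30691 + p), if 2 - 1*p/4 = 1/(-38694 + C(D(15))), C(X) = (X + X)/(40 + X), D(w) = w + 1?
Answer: -1163664533744961/1083416 ≈ -1.0741e+9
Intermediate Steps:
D(w) = 1 + w
C(X) = 2*X/(40 + X) (C(X) = (2*X)/(40 + X) = 2*X/(40 + X))
c = -12885/8 (c = (-14821 - 1*(-1936))/8 = (-14821 + 1936)/8 = (⅛)*(-12885) = -12885/8 ≈ -1610.6)
p = 1083430/135427 (p = 8 - 4/(-38694 + 2*(1 + 15)/(40 + (1 + 15))) = 8 - 4/(-38694 + 2*16/(40 + 16)) = 8 - 4/(-38694 + 2*16/56) = 8 - 4/(-38694 + 2*16*(1/56)) = 8 - 4/(-38694 + 4/7) = 8 - 4/(-270854/7) = 8 - 4*(-7/270854) = 8 + 14/135427 = 1083430/135427 ≈ 8.0001)
(c + 36616)*(-30691 + p) = (-12885/8 + 36616)*(-30691 + 1083430/135427) = (280043/8)*(-4155306627/135427) = -1163664533744961/1083416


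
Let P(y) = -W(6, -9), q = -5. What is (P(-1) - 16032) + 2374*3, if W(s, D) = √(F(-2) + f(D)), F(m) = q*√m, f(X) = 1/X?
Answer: -8910 - √(-1 - 45*I*√2)/3 ≈ -8911.9 + 1.8951*I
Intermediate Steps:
F(m) = -5*√m
W(s, D) = √(1/D - 5*I*√2) (W(s, D) = √(-5*I*√2 + 1/D) = √(1/D - 5*I*√2))
P(y) = -√(-⅑ - 5*I*√2) (P(y) = -√(1/(-9) - 5*I*√2) = -√(-⅑ - 5*I*√2))
(P(-1) - 16032) + 2374*3 = (-√(-1 - 45*I*√2)/3 - 16032) + 2374*3 = (-16032 - √(-1 - 45*I*√2)/3) + 7122 = -8910 - √(-1 - 45*I*√2)/3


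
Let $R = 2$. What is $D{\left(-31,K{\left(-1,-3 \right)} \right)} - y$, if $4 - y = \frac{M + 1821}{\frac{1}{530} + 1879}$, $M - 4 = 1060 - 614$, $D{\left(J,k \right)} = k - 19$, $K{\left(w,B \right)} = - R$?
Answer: $- \frac{7897715}{331957} \approx -23.791$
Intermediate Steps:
$K{\left(w,B \right)} = -2$ ($K{\left(w,B \right)} = \left(-1\right) 2 = -2$)
$D{\left(J,k \right)} = -19 + k$ ($D{\left(J,k \right)} = k - 19 = -19 + k$)
$M = 450$ ($M = 4 + \left(1060 - 614\right) = 4 + 446 = 450$)
$y = \frac{926618}{331957}$ ($y = 4 - \frac{450 + 1821}{\frac{1}{530} + 1879} = 4 - \frac{2271}{\frac{1}{530} + 1879} = 4 - \frac{2271}{\frac{995871}{530}} = 4 - 2271 \cdot \frac{530}{995871} = 4 - \frac{401210}{331957} = \frac{926618}{331957} \approx 2.7914$)
$D{\left(-31,K{\left(-1,-3 \right)} \right)} - y = \left(-19 - 2\right) - \frac{926618}{331957} = -21 - \frac{926618}{331957} = - \frac{7897715}{331957}$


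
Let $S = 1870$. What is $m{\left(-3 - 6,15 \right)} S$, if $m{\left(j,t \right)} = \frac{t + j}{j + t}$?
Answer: $1870$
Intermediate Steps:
$m{\left(j,t \right)} = 1$ ($m{\left(j,t \right)} = \frac{j + t}{j + t} = 1$)
$m{\left(-3 - 6,15 \right)} S = 1 \cdot 1870 = 1870$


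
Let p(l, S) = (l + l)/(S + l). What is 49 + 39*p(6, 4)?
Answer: 479/5 ≈ 95.800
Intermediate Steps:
p(l, S) = 2*l/(S + l) (p(l, S) = (2*l)/(S + l) = 2*l/(S + l))
49 + 39*p(6, 4) = 49 + 39*(2*6/(4 + 6)) = 49 + 39*(2*6/10) = 49 + 39*(2*6*(1/10)) = 49 + 39*(6/5) = 49 + 234/5 = 479/5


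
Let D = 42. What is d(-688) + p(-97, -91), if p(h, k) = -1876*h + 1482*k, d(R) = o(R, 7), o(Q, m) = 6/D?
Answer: 329771/7 ≈ 47110.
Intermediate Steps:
o(Q, m) = ⅐ (o(Q, m) = 6/42 = 6*(1/42) = ⅐)
d(R) = ⅐
d(-688) + p(-97, -91) = ⅐ + (-1876*(-97) + 1482*(-91)) = ⅐ + (181972 - 134862) = ⅐ + 47110 = 329771/7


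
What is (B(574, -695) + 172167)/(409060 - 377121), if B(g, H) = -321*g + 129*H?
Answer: -101742/31939 ≈ -3.1855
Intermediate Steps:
(B(574, -695) + 172167)/(409060 - 377121) = ((-321*574 + 129*(-695)) + 172167)/(409060 - 377121) = ((-184254 - 89655) + 172167)/31939 = (-273909 + 172167)*(1/31939) = -101742*1/31939 = -101742/31939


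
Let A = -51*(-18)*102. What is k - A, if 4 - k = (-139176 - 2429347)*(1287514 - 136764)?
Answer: 2955727748618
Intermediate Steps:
k = 2955727842254 (k = 4 - (-139176 - 2429347)*(1287514 - 136764) = 4 - (-2568523)*1150750 = 4 - 1*(-2955727842250) = 4 + 2955727842250 = 2955727842254)
A = 93636 (A = 918*102 = 93636)
k - A = 2955727842254 - 1*93636 = 2955727842254 - 93636 = 2955727748618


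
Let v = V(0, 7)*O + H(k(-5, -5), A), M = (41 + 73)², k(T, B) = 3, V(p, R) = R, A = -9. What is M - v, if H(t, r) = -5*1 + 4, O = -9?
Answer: 13060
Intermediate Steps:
H(t, r) = -1 (H(t, r) = -5 + 4 = -1)
M = 12996 (M = 114² = 12996)
v = -64 (v = 7*(-9) - 1 = -63 - 1 = -64)
M - v = 12996 - 1*(-64) = 12996 + 64 = 13060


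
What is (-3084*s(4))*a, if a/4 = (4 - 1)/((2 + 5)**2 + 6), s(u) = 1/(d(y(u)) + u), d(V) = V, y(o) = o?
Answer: -4626/55 ≈ -84.109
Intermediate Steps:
s(u) = 1/(2*u) (s(u) = 1/(u + u) = 1/(2*u))
a = 12/55 (a = 4*((4 - 1)/((2 + 5)**2 + 6)) = 4*(3/(7**2 + 6)) = 4*(3/(49 + 6)) = 4*(3/55) = 12/55 ≈ 0.21818)
(-3084*s(4))*a = -1542/4*(12/55) = -3084*1/8*(12/55) = -771/2*12/55 = -4626/55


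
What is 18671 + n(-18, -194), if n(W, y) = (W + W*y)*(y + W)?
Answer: -717817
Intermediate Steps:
n(W, y) = (W + y)*(W + W*y) (n(W, y) = (W + W*y)*(W + y) = (W + y)*(W + W*y))
18671 + n(-18, -194) = 18671 - 18*(-18 - 194 + (-194)**2 - 18*(-194)) = 18671 - 18*(-18 - 194 + 37636 + 3492) = 18671 - 18*40916 = 18671 - 736488 = -717817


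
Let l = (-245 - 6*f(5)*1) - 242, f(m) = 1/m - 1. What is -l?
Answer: 2411/5 ≈ 482.20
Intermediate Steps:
f(m) = -1 + 1/m
l = -2411/5 (l = (-245 - 6*(1 - 1*5)/5*1) - 242 = (-245 - 6*(1 - 5)/5*1) - 242 = (-245 - 6*(-4)/5*1) - 242 = (-245 - 6*(-4/5)*1) - 242 = (-245 + (24/5)*1) - 242 = (-245 + 24/5) - 242 = -1201/5 - 242 = -2411/5 ≈ -482.20)
-l = -1*(-2411/5) = 2411/5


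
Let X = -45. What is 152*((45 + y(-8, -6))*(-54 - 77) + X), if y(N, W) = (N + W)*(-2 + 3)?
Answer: -624112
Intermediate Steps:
y(N, W) = N + W (y(N, W) = (N + W)*1 = N + W)
152*((45 + y(-8, -6))*(-54 - 77) + X) = 152*((45 + (-8 - 6))*(-54 - 77) - 45) = 152*((45 - 14)*(-131) - 45) = 152*(31*(-131) - 45) = 152*(-4061 - 45) = 152*(-4106) = -624112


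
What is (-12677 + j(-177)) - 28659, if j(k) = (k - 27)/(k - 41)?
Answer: -4505522/109 ≈ -41335.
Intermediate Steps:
j(k) = (-27 + k)/(-41 + k)
(-12677 + j(-177)) - 28659 = (-12677 + (-27 - 177)/(-41 - 177)) - 28659 = (-12677 - 204/(-218)) - 28659 = (-12677 - 1/218*(-204)) - 28659 = (-12677 + 102/109) - 28659 = -1381691/109 - 28659 = -4505522/109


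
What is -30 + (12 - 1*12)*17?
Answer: -30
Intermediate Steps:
-30 + (12 - 1*12)*17 = -30 + (12 - 12)*17 = -30 + 0*17 = -30 + 0 = -30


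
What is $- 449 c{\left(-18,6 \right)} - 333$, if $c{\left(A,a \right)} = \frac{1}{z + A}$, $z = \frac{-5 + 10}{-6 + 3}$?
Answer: $- \frac{18300}{59} \approx -310.17$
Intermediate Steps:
$z = - \frac{5}{3}$ ($z = \frac{5}{-3} = 5 \left(- \frac{1}{3}\right) = - \frac{5}{3} \approx -1.6667$)
$c{\left(A,a \right)} = \frac{1}{- \frac{5}{3} + A}$
$- 449 c{\left(-18,6 \right)} - 333 = - 449 \frac{3}{-5 + 3 \left(-18\right)} - 333 = - 449 \frac{3}{-5 - 54} - 333 = - 449 \frac{3}{-59} - 333 = - 449 \cdot 3 \left(- \frac{1}{59}\right) - 333 = \left(-449\right) \left(- \frac{3}{59}\right) - 333 = \frac{1347}{59} - 333 = - \frac{18300}{59}$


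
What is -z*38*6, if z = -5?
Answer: 1140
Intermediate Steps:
-z*38*6 = -(-5*38)*6 = -(-190)*6 = -1*(-1140) = 1140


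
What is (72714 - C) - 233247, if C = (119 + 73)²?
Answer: -197397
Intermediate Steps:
C = 36864 (C = 192² = 36864)
(72714 - C) - 233247 = (72714 - 1*36864) - 233247 = (72714 - 36864) - 233247 = 35850 - 233247 = -197397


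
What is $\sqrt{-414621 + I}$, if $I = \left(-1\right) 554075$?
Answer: $2 i \sqrt{242174} \approx 984.22 i$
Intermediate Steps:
$I = -554075$
$\sqrt{-414621 + I} = \sqrt{-414621 - 554075} = \sqrt{-968696} = 2 i \sqrt{242174}$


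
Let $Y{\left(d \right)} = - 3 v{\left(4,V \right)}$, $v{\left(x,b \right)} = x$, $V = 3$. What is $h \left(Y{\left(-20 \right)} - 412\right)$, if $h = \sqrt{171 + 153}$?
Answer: $-7632$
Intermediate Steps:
$h = 18$ ($h = \sqrt{324} = 18$)
$Y{\left(d \right)} = -12$ ($Y{\left(d \right)} = \left(-3\right) 4 = -12$)
$h \left(Y{\left(-20 \right)} - 412\right) = 18 \left(-12 - 412\right) = 18 \left(-424\right) = -7632$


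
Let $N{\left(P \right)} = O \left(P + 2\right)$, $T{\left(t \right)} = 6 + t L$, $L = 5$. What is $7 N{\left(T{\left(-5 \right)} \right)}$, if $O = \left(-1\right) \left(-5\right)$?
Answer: $-595$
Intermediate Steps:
$T{\left(t \right)} = 6 + 5 t$ ($T{\left(t \right)} = 6 + t 5 = 6 + 5 t$)
$O = 5$
$N{\left(P \right)} = 10 + 5 P$ ($N{\left(P \right)} = 5 \left(P + 2\right) = 5 \left(2 + P\right) = 10 + 5 P$)
$7 N{\left(T{\left(-5 \right)} \right)} = 7 \left(10 + 5 \left(6 + 5 \left(-5\right)\right)\right) = 7 \left(10 + 5 \left(6 - 25\right)\right) = 7 \left(10 + 5 \left(-19\right)\right) = 7 \left(10 - 95\right) = 7 \left(-85\right) = -595$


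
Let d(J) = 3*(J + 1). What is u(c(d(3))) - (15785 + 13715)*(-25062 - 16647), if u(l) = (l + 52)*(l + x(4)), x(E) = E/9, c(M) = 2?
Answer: 1230415632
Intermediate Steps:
d(J) = 3 + 3*J (d(J) = 3*(1 + J) = 3 + 3*J)
x(E) = E/9 (x(E) = E*(1/9) = E/9)
u(l) = (52 + l)*(4/9 + l) (u(l) = (l + 52)*(l + (1/9)*4) = (52 + l)*(l + 4/9) = (52 + l)*(4/9 + l))
u(c(d(3))) - (15785 + 13715)*(-25062 - 16647) = (208/9 + 2**2 + (472/9)*2) - (15785 + 13715)*(-25062 - 16647) = (208/9 + 4 + 944/9) - 29500*(-41709) = 132 - 1*(-1230415500) = 132 + 1230415500 = 1230415632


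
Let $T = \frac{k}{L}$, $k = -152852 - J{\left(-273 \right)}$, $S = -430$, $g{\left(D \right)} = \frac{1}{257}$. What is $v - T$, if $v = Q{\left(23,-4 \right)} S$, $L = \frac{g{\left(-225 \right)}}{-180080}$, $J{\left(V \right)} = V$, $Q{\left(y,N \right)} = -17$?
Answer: $-7061441556930$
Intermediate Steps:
$g{\left(D \right)} = \frac{1}{257}$
$k = -152579$ ($k = -152852 - -273 = -152852 + 273 = -152579$)
$L = - \frac{1}{46280560}$ ($L = \frac{1}{257 \left(-180080\right)} = \frac{1}{257} \left(- \frac{1}{180080}\right) = - \frac{1}{46280560} \approx -2.1607 \cdot 10^{-8}$)
$T = 7061441564240$ ($T = - \frac{152579}{- \frac{1}{46280560}} = \left(-152579\right) \left(-46280560\right) = 7061441564240$)
$v = 7310$ ($v = \left(-17\right) \left(-430\right) = 7310$)
$v - T = 7310 - 7061441564240 = -7061441556930$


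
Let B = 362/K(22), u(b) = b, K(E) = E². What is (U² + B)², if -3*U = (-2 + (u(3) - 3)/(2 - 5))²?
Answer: 30261001/4743684 ≈ 6.3792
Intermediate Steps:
B = 181/242 (B = 362/(22²) = 362/484 = 362*(1/484) = 181/242 ≈ 0.74793)
U = -4/3 (U = -(-2 + (3 - 3)/(2 - 5))²/3 = -(-2 + 0/(-3))²/3 = -(-2 + 0*(-⅓))²/3 = -(-2 + 0)²/3 = -⅓*(-2)² = -⅓*4 = -4/3 ≈ -1.3333)
(U² + B)² = ((-4/3)² + 181/242)² = (16/9 + 181/242)² = (5501/2178)² = 30261001/4743684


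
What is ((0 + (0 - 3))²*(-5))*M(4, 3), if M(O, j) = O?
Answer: -180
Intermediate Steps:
((0 + (0 - 3))²*(-5))*M(4, 3) = ((0 + (0 - 3))²*(-5))*4 = ((0 - 3)²*(-5))*4 = ((-3)²*(-5))*4 = (9*(-5))*4 = -45*4 = -180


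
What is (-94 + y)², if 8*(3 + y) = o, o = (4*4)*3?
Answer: 8281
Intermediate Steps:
o = 48 (o = 16*3 = 48)
y = 3 (y = -3 + (⅛)*48 = -3 + 6 = 3)
(-94 + y)² = (-94 + 3)² = (-91)² = 8281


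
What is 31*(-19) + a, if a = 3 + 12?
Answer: -574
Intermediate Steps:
a = 15
31*(-19) + a = 31*(-19) + 15 = -589 + 15 = -574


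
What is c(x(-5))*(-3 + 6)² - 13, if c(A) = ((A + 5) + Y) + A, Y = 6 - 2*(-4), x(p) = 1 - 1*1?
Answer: 158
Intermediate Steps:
x(p) = 0 (x(p) = 1 - 1 = 0)
Y = 14 (Y = 6 - 1*(-8) = 6 + 8 = 14)
c(A) = 19 + 2*A (c(A) = ((A + 5) + 14) + A = ((5 + A) + 14) + A = (19 + A) + A = 19 + 2*A)
c(x(-5))*(-3 + 6)² - 13 = (19 + 2*0)*(-3 + 6)² - 13 = (19 + 0)*3² - 13 = 19*9 - 13 = 171 - 13 = 158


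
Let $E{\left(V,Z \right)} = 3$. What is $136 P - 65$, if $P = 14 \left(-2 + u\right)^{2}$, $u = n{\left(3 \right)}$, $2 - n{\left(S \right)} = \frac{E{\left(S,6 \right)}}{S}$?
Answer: $1839$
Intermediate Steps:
$n{\left(S \right)} = 2 - \frac{3}{S}$
$u = 1$ ($u = 2 - \frac{3}{3} = 2 - 1 = 1$)
$P = 14$ ($P = 14 \left(-2 + 1\right)^{2} = 14 \left(-1\right)^{2} = 14 \cdot 1 = 14$)
$136 P - 65 = 136 \cdot 14 - 65 = 1904 - 65 = 1839$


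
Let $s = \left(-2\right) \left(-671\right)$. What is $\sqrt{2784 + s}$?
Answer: $\sqrt{4126} \approx 64.234$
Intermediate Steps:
$s = 1342$
$\sqrt{2784 + s} = \sqrt{2784 + 1342} = \sqrt{4126}$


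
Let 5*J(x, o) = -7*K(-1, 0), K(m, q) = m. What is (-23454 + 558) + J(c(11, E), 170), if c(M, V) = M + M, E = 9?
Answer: -114473/5 ≈ -22895.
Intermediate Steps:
c(M, V) = 2*M
J(x, o) = 7/5 (J(x, o) = (-7*(-1))/5 = (⅕)*7 = 7/5)
(-23454 + 558) + J(c(11, E), 170) = (-23454 + 558) + 7/5 = -22896 + 7/5 = -114473/5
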